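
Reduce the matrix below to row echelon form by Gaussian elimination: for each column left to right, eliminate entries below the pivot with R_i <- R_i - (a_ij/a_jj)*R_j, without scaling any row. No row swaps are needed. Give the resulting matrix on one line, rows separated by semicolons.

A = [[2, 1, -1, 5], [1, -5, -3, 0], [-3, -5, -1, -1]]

REF = [2 1 -1 5; 0 -11/2 -5/2 -5/2; 0 0 -10/11 89/11]

Forward elimination:
R2 <- R2 - (1/2)*R1:  [     0  -11/2   -5/2   -5/2 ]
R3 <- R3 - (-3/2)*R1:  [    0  -7/2  -5/2  13/2 ]
R3 <- R3 - (7/11)*R2:  [      0       0  -10/11   89/11 ]
Row echelon form:
[ 2      1      -1      5 ]
[ 0  -11/2    -5/2   -5/2 ]
[ 0      0  -10/11  89/11 ]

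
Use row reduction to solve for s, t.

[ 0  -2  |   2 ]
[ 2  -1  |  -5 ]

(-3, -1)

Forward elimination on [A|b]:
R1 <-> R2   (pivot in column 1 was zero)
[ 2  -1  -5 ]
[ 0  -2   2 ]
Row echelon form:
[ 2  -1  |  -5 ]
[ 0  -2  |   2 ]
Back-substitution:
t = (2) / -2 = -1
s = (-5 - (-1)*(-1)) / 2 = -3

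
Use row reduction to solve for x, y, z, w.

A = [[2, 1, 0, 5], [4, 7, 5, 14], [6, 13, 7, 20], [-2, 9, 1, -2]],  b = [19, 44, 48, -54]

Forward elimination on [A|b]:
R2 <- R2 - (2)*R1:  [ 0  5  5  4  6 ]
R3 <- R3 - (3)*R1:  [  0  10   7   5  -9 ]
R4 <- R4 - (-1)*R1:  [   0   10    1    3  -35 ]
R3 <- R3 - (2)*R2:  [   0    0   -3   -3  -21 ]
R4 <- R4 - (2)*R2:  [   0    0   -9   -5  -47 ]
R4 <- R4 - (3)*R3:  [  0   0   0   4  16 ]
Row echelon form:
[ 2  1   0   5  |   19 ]
[ 0  5   5   4  |    6 ]
[ 0  0  -3  -3  |  -21 ]
[ 0  0   0   4  |   16 ]
Back-substitution:
w = (16) / 4 = 4
z = (-21 - (-3)*(4)) / -3 = 3
y = (6 - (5)*(3) - (4)*(4)) / 5 = -5
x = (19 - (1)*(-5) - (5)*(4)) / 2 = 2

(2, -5, 3, 4)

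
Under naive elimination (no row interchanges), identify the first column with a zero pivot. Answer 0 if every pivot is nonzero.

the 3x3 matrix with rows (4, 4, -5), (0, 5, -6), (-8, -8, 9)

Naive forward elimination:
R3 <- R3 - (-2)*R1:  [  0   0  -1 ]
All pivots nonzero; naive elimination completes without hitting a zero pivot.

first zero-pivot column = 0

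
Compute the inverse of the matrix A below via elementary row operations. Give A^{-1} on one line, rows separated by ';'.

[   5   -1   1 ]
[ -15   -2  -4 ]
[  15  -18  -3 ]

inverse = [-22/25 -7/25 2/25; -7/5 -2/5 1/15; 4 1 -1/3]

Gauss-Jordan on [A | I]:
R1 <- (1/5)*R1:  [    1  -1/5   1/5  |   1/5     0     0 ]
R2 <- R2 - (-15)*R1:  [  0  -5  -1  |   3   1   0 ]
R3 <- R3 - (15)*R1:  [   0  -15   -6  |   -3    0    1 ]
R2 <- (1/-5)*R2:  [    0     1   1/5  |  -3/5  -1/5     0 ]
R1 <- R1 - (-1/5)*R2:  [     1      0   6/25  |   2/25  -1/25      0 ]
R3 <- R3 - (-15)*R2:  [   0    0   -3  |  -12   -3    1 ]
R3 <- (1/-3)*R3:  [    0     0     1  |     4     1  -1/3 ]
R1 <- R1 - (6/25)*R3:  [      1       0       0  |  -22/25   -7/25    2/25 ]
R2 <- R2 - (1/5)*R3:  [    0     1     0  |  -7/5  -2/5  1/15 ]
Right block of [I | A^{-1}] is the inverse:
[ -22/25  -7/25  2/25 ]
[   -7/5   -2/5  1/15 ]
[      4      1  -1/3 ]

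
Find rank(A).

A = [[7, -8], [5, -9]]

Row reduction:
R2 <- R2 - (5/7)*R1:  [     0  -23/7 ]
Row echelon form:
[ 7     -8 ]
[ 0  -23/7 ]
Nonzero rows / pivot columns: 2

rank(A) = 2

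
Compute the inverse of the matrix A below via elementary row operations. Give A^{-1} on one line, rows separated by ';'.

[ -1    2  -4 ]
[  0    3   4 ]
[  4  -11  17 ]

Gauss-Jordan on [A | I]:
R1 <- (1/-1)*R1:  [  1  -2   4  |  -1   0   0 ]
R3 <- R3 - (4)*R1:  [  0  -3   1  |   4   0   1 ]
R2 <- (1/3)*R2:  [   0    1  4/3  |    0  1/3    0 ]
R1 <- R1 - (-2)*R2:  [    1     0  20/3  |    -1   2/3     0 ]
R3 <- R3 - (-3)*R2:  [ 0  0  5  |  4  1  1 ]
R3 <- (1/5)*R3:  [   0    0    1  |  4/5  1/5  1/5 ]
R1 <- R1 - (20/3)*R3:  [     1      0      0  |  -19/3   -2/3   -4/3 ]
R2 <- R2 - (4/3)*R3:  [      0       1       0  |  -16/15    1/15   -4/15 ]
Right block of [I | A^{-1}] is the inverse:
[  -19/3  -2/3   -4/3 ]
[ -16/15  1/15  -4/15 ]
[    4/5   1/5    1/5 ]

inverse = [-19/3 -2/3 -4/3; -16/15 1/15 -4/15; 4/5 1/5 1/5]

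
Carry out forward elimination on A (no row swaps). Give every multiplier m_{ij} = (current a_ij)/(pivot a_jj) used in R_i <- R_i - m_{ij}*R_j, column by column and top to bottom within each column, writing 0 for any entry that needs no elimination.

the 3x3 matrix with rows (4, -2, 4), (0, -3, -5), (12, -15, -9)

Forward elimination:
R2: entry in column 1 is already 0 -> m_{21} = 0 (no row operation needed)
R3 <- R3 - (3)*R1:  [   0   -9  -21 ]
R3 <- R3 - (3)*R2:  [  0   0  -6 ]
Multipliers (in order of application): m_{21} = 0, m_{31} = 3, m_{32} = 3

multipliers: 0, 3, 3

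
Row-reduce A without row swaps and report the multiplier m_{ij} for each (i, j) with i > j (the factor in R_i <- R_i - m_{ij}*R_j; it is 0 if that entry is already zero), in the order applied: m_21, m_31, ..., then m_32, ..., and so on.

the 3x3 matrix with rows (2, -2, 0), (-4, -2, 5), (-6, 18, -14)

multipliers: -2, -3, -2

Forward elimination:
R2 <- R2 - (-2)*R1:  [  0  -6   5 ]
R3 <- R3 - (-3)*R1:  [   0   12  -14 ]
R3 <- R3 - (-2)*R2:  [  0   0  -4 ]
Multipliers (in order of application): m_{21} = -2, m_{31} = -3, m_{32} = -2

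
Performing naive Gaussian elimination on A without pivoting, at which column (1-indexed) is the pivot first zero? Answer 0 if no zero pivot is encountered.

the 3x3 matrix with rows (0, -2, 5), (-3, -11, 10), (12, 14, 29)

first zero-pivot column = 1

Naive forward elimination:
Pivot entry (1,1) is zero but row 2 has -3 in column 1 -> naive elimination stops; a row interchange (e.g. R1 <-> R2) would be required here.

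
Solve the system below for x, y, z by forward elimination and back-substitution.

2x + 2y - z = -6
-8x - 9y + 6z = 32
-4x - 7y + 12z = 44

Forward elimination on [A|b]:
R2 <- R2 - (-4)*R1:  [  0  -1   2   8 ]
R3 <- R3 - (-2)*R1:  [  0  -3  10  32 ]
R3 <- R3 - (3)*R2:  [ 0  0  4  8 ]
Row echelon form:
[ 2   2  -1  |  -6 ]
[ 0  -1   2  |   8 ]
[ 0   0   4  |   8 ]
Back-substitution:
z = (8) / 4 = 2
y = (8 - (2)*(2)) / -1 = -4
x = (-6 - (2)*(-4) - (-1)*(2)) / 2 = 2

(2, -4, 2)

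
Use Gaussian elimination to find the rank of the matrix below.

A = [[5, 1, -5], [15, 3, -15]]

rank(A) = 1

Row reduction:
R2 <- R2 - (3)*R1:  [ 0  0  0 ]
Row echelon form:
[ 5  1  -5 ]
[ 0  0   0 ]
Nonzero rows / pivot columns: 1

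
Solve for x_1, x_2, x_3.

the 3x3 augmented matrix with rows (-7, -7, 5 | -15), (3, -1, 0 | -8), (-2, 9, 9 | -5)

Forward elimination on [A|b]:
R2 <- R2 - (-3/7)*R1:  [      0      -4    15/7  -101/7 ]
R3 <- R3 - (2/7)*R1:  [    0    11  53/7  -5/7 ]
R3 <- R3 - (-11/4)*R2:  [        0         0    377/28  -1131/28 ]
Row echelon form:
[ -7  -7       5  |       -15 ]
[  0  -4    15/7  |    -101/7 ]
[  0   0  377/28  |  -1131/28 ]
Back-substitution:
x_3 = (-1131/28) / (377/28) = -3
x_2 = (-101/7 - (15/7)*(-3)) / -4 = 2
x_1 = (-15 - (-7)*(2) - (5)*(-3)) / -7 = -2

(-2, 2, -3)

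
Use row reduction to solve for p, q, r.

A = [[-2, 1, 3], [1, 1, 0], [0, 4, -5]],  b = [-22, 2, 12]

(4, -2, -4)

Forward elimination on [A|b]:
R2 <- R2 - (-1/2)*R1:  [   0  3/2  3/2   -9 ]
R3 <- R3 - (8/3)*R2:  [  0   0  -9  36 ]
Row echelon form:
[ -2    1    3  |  -22 ]
[  0  3/2  3/2  |   -9 ]
[  0    0   -9  |   36 ]
Back-substitution:
r = (36) / -9 = -4
q = (-9 - (3/2)*(-4)) / (3/2) = -2
p = (-22 - (1)*(-2) - (3)*(-4)) / -2 = 4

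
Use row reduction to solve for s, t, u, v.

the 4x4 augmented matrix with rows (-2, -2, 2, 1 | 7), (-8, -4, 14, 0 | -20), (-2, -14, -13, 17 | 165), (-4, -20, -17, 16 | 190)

Forward elimination on [A|b]:
R2 <- R2 - (4)*R1:  [   0    4    6   -4  -48 ]
R3 <- R3 - (1)*R1:  [   0  -12  -15   16  158 ]
R4 <- R4 - (2)*R1:  [   0  -16  -21   14  176 ]
R3 <- R3 - (-3)*R2:  [  0   0   3   4  14 ]
R4 <- R4 - (-4)*R2:  [   0    0    3   -2  -16 ]
R4 <- R4 - (1)*R3:  [   0    0    0   -6  -30 ]
Row echelon form:
[ -2  -2  2   1  |    7 ]
[  0   4  6  -4  |  -48 ]
[  0   0  3   4  |   14 ]
[  0   0  0  -6  |  -30 ]
Back-substitution:
v = (-30) / -6 = 5
u = (14 - (4)*(5)) / 3 = -2
t = (-48 - (6)*(-2) - (-4)*(5)) / 4 = -4
s = (7 - (-2)*(-4) - (2)*(-2) - (1)*(5)) / -2 = 1

(1, -4, -2, 5)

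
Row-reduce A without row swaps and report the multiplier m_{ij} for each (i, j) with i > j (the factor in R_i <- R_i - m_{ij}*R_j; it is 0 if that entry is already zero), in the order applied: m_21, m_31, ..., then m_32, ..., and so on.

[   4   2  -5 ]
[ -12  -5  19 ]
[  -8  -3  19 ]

Forward elimination:
R2 <- R2 - (-3)*R1:  [ 0  1  4 ]
R3 <- R3 - (-2)*R1:  [ 0  1  9 ]
R3 <- R3 - (1)*R2:  [ 0  0  5 ]
Multipliers (in order of application): m_{21} = -3, m_{31} = -2, m_{32} = 1

multipliers: -3, -2, 1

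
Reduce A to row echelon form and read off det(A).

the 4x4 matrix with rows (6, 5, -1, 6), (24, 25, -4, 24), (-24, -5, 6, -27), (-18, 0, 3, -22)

Forward elimination:
R2 <- R2 - (4)*R1:  [ 0  5  0  0 ]
R3 <- R3 - (-4)*R1:  [  0  15   2  -3 ]
R4 <- R4 - (-3)*R1:  [  0  15   0  -4 ]
R3 <- R3 - (3)*R2:  [  0   0   2  -3 ]
R4 <- R4 - (3)*R2:  [  0   0   0  -4 ]
Upper-triangular form:
[ 6  5  -1   6 ]
[ 0  5   0   0 ]
[ 0  0   2  -3 ]
[ 0  0   0  -4 ]
det(A) = (-1)^0 * (6) * (5) * (2) * (-4) = -240  (0 row swaps -> sign +1)

det(A) = -240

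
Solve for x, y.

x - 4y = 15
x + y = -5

Forward elimination on [A|b]:
R2 <- R2 - (1)*R1:  [   0    5  -20 ]
Row echelon form:
[ 1  -4  |   15 ]
[ 0   5  |  -20 ]
Back-substitution:
y = (-20) / 5 = -4
x = (15 - (-4)*(-4)) / 1 = -1

(-1, -4)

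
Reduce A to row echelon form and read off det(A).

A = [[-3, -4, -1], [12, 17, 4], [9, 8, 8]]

det(A) = -15

Forward elimination:
R2 <- R2 - (-4)*R1:  [ 0  1  0 ]
R3 <- R3 - (-3)*R1:  [  0  -4   5 ]
R3 <- R3 - (-4)*R2:  [ 0  0  5 ]
Upper-triangular form:
[ -3  -4  -1 ]
[  0   1   0 ]
[  0   0   5 ]
det(A) = (-1)^0 * (-3) * (1) * (5) = -15  (0 row swaps -> sign +1)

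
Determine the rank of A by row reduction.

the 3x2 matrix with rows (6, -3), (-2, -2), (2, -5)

rank(A) = 2

Row reduction:
R2 <- R2 - (-1/3)*R1:  [  0  -3 ]
R3 <- R3 - (1/3)*R1:  [  0  -4 ]
R3 <- R3 - (4/3)*R2:  [ 0  0 ]
Row echelon form:
[ 6  -3 ]
[ 0  -3 ]
[ 0   0 ]
Nonzero rows / pivot columns: 2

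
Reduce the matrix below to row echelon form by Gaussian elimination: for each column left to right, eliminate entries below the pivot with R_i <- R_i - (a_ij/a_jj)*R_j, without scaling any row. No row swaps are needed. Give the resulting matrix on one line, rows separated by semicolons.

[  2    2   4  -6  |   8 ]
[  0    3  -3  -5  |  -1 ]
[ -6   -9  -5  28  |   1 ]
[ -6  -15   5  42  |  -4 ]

REF = [2 2 4 -6 8; 0 3 -3 -5 -1; 0 0 4 5 24; 0 0 0 -1 -31]

Forward elimination:
R3 <- R3 - (-3)*R1:  [  0  -3   7  10  25 ]
R4 <- R4 - (-3)*R1:  [  0  -9  17  24  20 ]
R3 <- R3 - (-1)*R2:  [  0   0   4   5  24 ]
R4 <- R4 - (-3)*R2:  [  0   0   8   9  17 ]
R4 <- R4 - (2)*R3:  [   0    0    0   -1  -31 ]
Row echelon form:
[ 2  2   4  -6  |    8 ]
[ 0  3  -3  -5  |   -1 ]
[ 0  0   4   5  |   24 ]
[ 0  0   0  -1  |  -31 ]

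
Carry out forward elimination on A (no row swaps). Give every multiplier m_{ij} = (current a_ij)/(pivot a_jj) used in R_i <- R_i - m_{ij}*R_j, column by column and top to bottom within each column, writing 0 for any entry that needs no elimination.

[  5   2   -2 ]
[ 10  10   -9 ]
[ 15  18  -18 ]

multipliers: 2, 3, 2

Forward elimination:
R2 <- R2 - (2)*R1:  [  0   6  -5 ]
R3 <- R3 - (3)*R1:  [   0   12  -12 ]
R3 <- R3 - (2)*R2:  [  0   0  -2 ]
Multipliers (in order of application): m_{21} = 2, m_{31} = 3, m_{32} = 2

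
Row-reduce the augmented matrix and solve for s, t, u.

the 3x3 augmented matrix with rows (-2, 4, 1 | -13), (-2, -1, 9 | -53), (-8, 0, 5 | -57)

(4, 0, -5)

Forward elimination on [A|b]:
R2 <- R2 - (1)*R1:  [   0   -5    8  -40 ]
R3 <- R3 - (4)*R1:  [   0  -16    1   -5 ]
R3 <- R3 - (16/5)*R2:  [      0       0  -123/5     123 ]
Row echelon form:
[ -2   4       1  |  -13 ]
[  0  -5       8  |  -40 ]
[  0   0  -123/5  |  123 ]
Back-substitution:
u = (123) / (-123/5) = -5
t = (-40 - (8)*(-5)) / -5 = 0
s = (-13 - (4)*(0) - (1)*(-5)) / -2 = 4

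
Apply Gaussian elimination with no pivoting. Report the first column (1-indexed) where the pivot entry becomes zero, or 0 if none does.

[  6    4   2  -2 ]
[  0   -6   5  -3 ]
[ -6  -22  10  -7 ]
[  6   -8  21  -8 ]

first zero-pivot column = 4

Naive forward elimination:
R3 <- R3 - (-1)*R1:  [   0  -18   12   -9 ]
R4 <- R4 - (1)*R1:  [   0  -12   19   -6 ]
R3 <- R3 - (3)*R2:  [  0   0  -3   0 ]
R4 <- R4 - (2)*R2:  [ 0  0  9  0 ]
R4 <- R4 - (-3)*R3:  [ 0  0  0  0 ]
Matrix at this point:
[ 6   4   2  -2 ]
[ 0  -6   5  -3 ]
[ 0   0  -3   0 ]
[ 0   0   0   0 ]
Pivot entry (4,4) in the last row is zero and there are no rows below to swap with -> zero pivot in column 4 (A is singular).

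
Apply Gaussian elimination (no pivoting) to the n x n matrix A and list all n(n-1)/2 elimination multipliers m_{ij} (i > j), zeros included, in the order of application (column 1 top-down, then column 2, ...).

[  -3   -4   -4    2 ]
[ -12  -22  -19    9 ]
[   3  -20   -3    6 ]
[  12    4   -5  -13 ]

multipliers: 4, -1, -4, 4, 2, -3

Forward elimination:
R2 <- R2 - (4)*R1:  [  0  -6  -3   1 ]
R3 <- R3 - (-1)*R1:  [   0  -24   -7    8 ]
R4 <- R4 - (-4)*R1:  [   0  -12  -21   -5 ]
R3 <- R3 - (4)*R2:  [ 0  0  5  4 ]
R4 <- R4 - (2)*R2:  [   0    0  -15   -7 ]
R4 <- R4 - (-3)*R3:  [ 0  0  0  5 ]
Multipliers (in order of application): m_{21} = 4, m_{31} = -1, m_{41} = -4, m_{32} = 4, m_{42} = 2, m_{43} = -3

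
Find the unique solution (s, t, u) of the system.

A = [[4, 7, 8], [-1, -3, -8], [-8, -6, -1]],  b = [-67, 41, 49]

(-2, -5, -3)

Forward elimination on [A|b]:
R2 <- R2 - (-1/4)*R1:  [    0  -5/4    -6  97/4 ]
R3 <- R3 - (-2)*R1:  [   0    8   15  -85 ]
R3 <- R3 - (-32/5)*R2:  [      0       0  -117/5   351/5 ]
Row echelon form:
[ 4     7       8  |    -67 ]
[ 0  -5/4      -6  |   97/4 ]
[ 0     0  -117/5  |  351/5 ]
Back-substitution:
u = (351/5) / (-117/5) = -3
t = (97/4 - (-6)*(-3)) / (-5/4) = -5
s = (-67 - (7)*(-5) - (8)*(-3)) / 4 = -2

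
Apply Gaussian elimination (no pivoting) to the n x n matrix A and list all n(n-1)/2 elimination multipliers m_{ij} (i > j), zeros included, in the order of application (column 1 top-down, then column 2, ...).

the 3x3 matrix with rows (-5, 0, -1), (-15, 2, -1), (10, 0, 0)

Forward elimination:
R2 <- R2 - (3)*R1:  [ 0  2  2 ]
R3 <- R3 - (-2)*R1:  [  0   0  -2 ]
R3: entry in column 2 is already 0 -> m_{32} = 0 (no row operation needed)
Multipliers (in order of application): m_{21} = 3, m_{31} = -2, m_{32} = 0

multipliers: 3, -2, 0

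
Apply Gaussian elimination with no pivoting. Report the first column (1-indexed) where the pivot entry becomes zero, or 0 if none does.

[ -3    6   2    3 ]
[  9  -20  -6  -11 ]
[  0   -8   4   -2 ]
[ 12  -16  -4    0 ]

Naive forward elimination:
R2 <- R2 - (-3)*R1:  [  0  -2   0  -2 ]
R4 <- R4 - (-4)*R1:  [  0   8   4  12 ]
R3 <- R3 - (4)*R2:  [ 0  0  4  6 ]
R4 <- R4 - (-4)*R2:  [ 0  0  4  4 ]
R4 <- R4 - (1)*R3:  [  0   0   0  -2 ]
All pivots nonzero; naive elimination completes without hitting a zero pivot.

first zero-pivot column = 0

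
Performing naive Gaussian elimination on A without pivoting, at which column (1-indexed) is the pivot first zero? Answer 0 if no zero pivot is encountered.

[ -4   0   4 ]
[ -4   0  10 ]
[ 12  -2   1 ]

Naive forward elimination:
R2 <- R2 - (1)*R1:  [ 0  0  6 ]
R3 <- R3 - (-3)*R1:  [  0  -2  13 ]
Matrix at this point:
[ -4   0   4 ]
[  0   0   6 ]
[  0  -2  13 ]
Pivot entry (2,2) is zero but row 3 has -2 in column 2 -> naive elimination stops; a row interchange (e.g. R2 <-> R3) would be required here.

first zero-pivot column = 2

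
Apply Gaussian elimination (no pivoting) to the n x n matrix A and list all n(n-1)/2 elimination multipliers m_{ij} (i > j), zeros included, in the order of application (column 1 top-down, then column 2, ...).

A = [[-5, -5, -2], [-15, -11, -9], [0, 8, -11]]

multipliers: 3, 0, 2

Forward elimination:
R2 <- R2 - (3)*R1:  [  0   4  -3 ]
R3: entry in column 1 is already 0 -> m_{31} = 0 (no row operation needed)
R3 <- R3 - (2)*R2:  [  0   0  -5 ]
Multipliers (in order of application): m_{21} = 3, m_{31} = 0, m_{32} = 2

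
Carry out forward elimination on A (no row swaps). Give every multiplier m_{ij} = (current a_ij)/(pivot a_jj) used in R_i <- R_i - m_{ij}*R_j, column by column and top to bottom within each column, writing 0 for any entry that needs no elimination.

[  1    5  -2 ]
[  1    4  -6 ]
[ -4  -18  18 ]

multipliers: 1, -4, -2

Forward elimination:
R2 <- R2 - (1)*R1:  [  0  -1  -4 ]
R3 <- R3 - (-4)*R1:  [  0   2  10 ]
R3 <- R3 - (-2)*R2:  [ 0  0  2 ]
Multipliers (in order of application): m_{21} = 1, m_{31} = -4, m_{32} = -2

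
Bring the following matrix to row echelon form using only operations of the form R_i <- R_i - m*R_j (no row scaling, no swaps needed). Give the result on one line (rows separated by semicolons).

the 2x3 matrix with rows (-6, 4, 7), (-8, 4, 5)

REF = [-6 4 7; 0 -4/3 -13/3]

Forward elimination:
R2 <- R2 - (4/3)*R1:  [     0   -4/3  -13/3 ]
Row echelon form:
[ -6     4      7 ]
[  0  -4/3  -13/3 ]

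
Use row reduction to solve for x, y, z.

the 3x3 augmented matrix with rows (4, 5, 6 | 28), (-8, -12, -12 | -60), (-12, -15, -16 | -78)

Forward elimination on [A|b]:
R2 <- R2 - (-2)*R1:  [  0  -2   0  -4 ]
R3 <- R3 - (-3)*R1:  [ 0  0  2  6 ]
Row echelon form:
[ 4   5  6  |  28 ]
[ 0  -2  0  |  -4 ]
[ 0   0  2  |   6 ]
Back-substitution:
z = (6) / 2 = 3
y = (-4) / -2 = 2
x = (28 - (5)*(2) - (6)*(3)) / 4 = 0

(0, 2, 3)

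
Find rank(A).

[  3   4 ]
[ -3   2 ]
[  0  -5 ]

Row reduction:
R2 <- R2 - (-1)*R1:  [ 0  6 ]
R3 <- R3 - (-5/6)*R2:  [ 0  0 ]
Row echelon form:
[ 3  4 ]
[ 0  6 ]
[ 0  0 ]
Nonzero rows / pivot columns: 2

rank(A) = 2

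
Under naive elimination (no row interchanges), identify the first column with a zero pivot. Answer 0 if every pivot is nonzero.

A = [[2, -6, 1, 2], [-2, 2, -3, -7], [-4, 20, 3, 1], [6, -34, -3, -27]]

Naive forward elimination:
R2 <- R2 - (-1)*R1:  [  0  -4  -2  -5 ]
R3 <- R3 - (-2)*R1:  [ 0  8  5  5 ]
R4 <- R4 - (3)*R1:  [   0  -16   -6  -33 ]
R3 <- R3 - (-2)*R2:  [  0   0   1  -5 ]
R4 <- R4 - (4)*R2:  [   0    0    2  -13 ]
R4 <- R4 - (2)*R3:  [  0   0   0  -3 ]
All pivots nonzero; naive elimination completes without hitting a zero pivot.

first zero-pivot column = 0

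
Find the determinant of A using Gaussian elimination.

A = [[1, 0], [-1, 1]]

Forward elimination:
R2 <- R2 - (-1)*R1:  [ 0  1 ]
Upper-triangular form:
[ 1  0 ]
[ 0  1 ]
det(A) = (-1)^0 * (1) * (1) = 1  (0 row swaps -> sign +1)

det(A) = 1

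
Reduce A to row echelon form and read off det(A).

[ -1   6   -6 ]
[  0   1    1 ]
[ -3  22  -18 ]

Forward elimination:
R3 <- R3 - (3)*R1:  [ 0  4  0 ]
R3 <- R3 - (4)*R2:  [  0   0  -4 ]
Upper-triangular form:
[ -1  6  -6 ]
[  0  1   1 ]
[  0  0  -4 ]
det(A) = (-1)^0 * (-1) * (1) * (-4) = 4  (0 row swaps -> sign +1)

det(A) = 4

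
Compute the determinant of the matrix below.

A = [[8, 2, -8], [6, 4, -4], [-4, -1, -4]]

det(A) = -160

Forward elimination:
R2 <- R2 - (3/4)*R1:  [   0  5/2    2 ]
R3 <- R3 - (-1/2)*R1:  [  0   0  -8 ]
Upper-triangular form:
[ 8    2  -8 ]
[ 0  5/2   2 ]
[ 0    0  -8 ]
det(A) = (-1)^0 * (8) * (5/2) * (-8) = -160  (0 row swaps -> sign +1)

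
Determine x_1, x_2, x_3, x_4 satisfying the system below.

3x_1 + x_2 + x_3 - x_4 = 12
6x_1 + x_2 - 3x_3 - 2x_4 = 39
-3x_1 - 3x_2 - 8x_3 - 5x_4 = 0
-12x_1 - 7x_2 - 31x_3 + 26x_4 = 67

(4, 5, -4, 1)

Forward elimination on [A|b]:
R2 <- R2 - (2)*R1:  [  0  -1  -5   0  15 ]
R3 <- R3 - (-1)*R1:  [  0  -2  -7  -6  12 ]
R4 <- R4 - (-4)*R1:  [   0   -3  -27   22  115 ]
R3 <- R3 - (2)*R2:  [   0    0    3   -6  -18 ]
R4 <- R4 - (3)*R2:  [   0    0  -12   22   70 ]
R4 <- R4 - (-4)*R3:  [  0   0   0  -2  -2 ]
Row echelon form:
[ 3   1   1  -1  |   12 ]
[ 0  -1  -5   0  |   15 ]
[ 0   0   3  -6  |  -18 ]
[ 0   0   0  -2  |   -2 ]
Back-substitution:
x_4 = (-2) / -2 = 1
x_3 = (-18 - (-6)*(1)) / 3 = -4
x_2 = (15 - (-5)*(-4)) / -1 = 5
x_1 = (12 - (1)*(5) - (1)*(-4) - (-1)*(1)) / 3 = 4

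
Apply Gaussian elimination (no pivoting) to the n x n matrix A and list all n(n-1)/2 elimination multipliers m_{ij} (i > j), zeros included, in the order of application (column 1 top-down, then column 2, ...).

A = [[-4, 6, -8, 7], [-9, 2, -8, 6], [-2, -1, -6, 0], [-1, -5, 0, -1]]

multipliers: 9/4, 1/2, 1/4, 8/23, 13/23, 2/3

Forward elimination:
R2 <- R2 - (9/4)*R1:  [     0  -23/2     10  -39/4 ]
R3 <- R3 - (1/2)*R1:  [    0    -4    -2  -7/2 ]
R4 <- R4 - (1/4)*R1:  [     0  -13/2      2  -11/4 ]
R3 <- R3 - (8/23)*R2:  [       0        0  -126/23    -5/46 ]
R4 <- R4 - (13/23)*R2:  [      0       0  -84/23  127/46 ]
R4 <- R4 - (2/3)*R3:  [    0     0     0  17/6 ]
Multipliers (in order of application): m_{21} = 9/4, m_{31} = 1/2, m_{41} = 1/4, m_{32} = 8/23, m_{42} = 13/23, m_{43} = 2/3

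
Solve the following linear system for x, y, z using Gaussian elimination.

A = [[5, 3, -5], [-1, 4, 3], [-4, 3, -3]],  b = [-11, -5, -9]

(0, -2, 1)

Forward elimination on [A|b]:
R2 <- R2 - (-1/5)*R1:  [     0   23/5      2  -36/5 ]
R3 <- R3 - (-4/5)*R1:  [     0   27/5     -7  -89/5 ]
R3 <- R3 - (27/23)*R2:  [       0        0  -215/23  -215/23 ]
Row echelon form:
[ 5     3       -5  |      -11 ]
[ 0  23/5        2  |    -36/5 ]
[ 0     0  -215/23  |  -215/23 ]
Back-substitution:
z = (-215/23) / (-215/23) = 1
y = (-36/5 - (2)*(1)) / (23/5) = -2
x = (-11 - (3)*(-2) - (-5)*(1)) / 5 = 0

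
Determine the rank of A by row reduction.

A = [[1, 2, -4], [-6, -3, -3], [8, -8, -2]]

Row reduction:
R2 <- R2 - (-6)*R1:  [   0    9  -27 ]
R3 <- R3 - (8)*R1:  [   0  -24   30 ]
R3 <- R3 - (-8/3)*R2:  [   0    0  -42 ]
Row echelon form:
[ 1  2   -4 ]
[ 0  9  -27 ]
[ 0  0  -42 ]
Nonzero rows / pivot columns: 3

rank(A) = 3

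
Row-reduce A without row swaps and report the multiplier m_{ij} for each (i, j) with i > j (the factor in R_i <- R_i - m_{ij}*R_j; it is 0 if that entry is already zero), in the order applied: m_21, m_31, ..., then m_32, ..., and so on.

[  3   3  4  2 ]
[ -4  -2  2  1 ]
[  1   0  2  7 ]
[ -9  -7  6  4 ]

multipliers: -4/3, 1/3, -3, -1/2, 1, 32/13

Forward elimination:
R2 <- R2 - (-4/3)*R1:  [    0     2  22/3  11/3 ]
R3 <- R3 - (1/3)*R1:  [    0    -1   2/3  19/3 ]
R4 <- R4 - (-3)*R1:  [  0   2  18  10 ]
R3 <- R3 - (-1/2)*R2:  [    0     0  13/3  49/6 ]
R4 <- R4 - (1)*R2:  [    0     0  32/3  19/3 ]
R4 <- R4 - (32/13)*R3:  [       0        0        0  -179/13 ]
Multipliers (in order of application): m_{21} = -4/3, m_{31} = 1/3, m_{41} = -3, m_{32} = -1/2, m_{42} = 1, m_{43} = 32/13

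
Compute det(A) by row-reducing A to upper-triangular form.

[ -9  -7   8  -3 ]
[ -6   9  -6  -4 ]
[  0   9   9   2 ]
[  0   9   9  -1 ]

Forward elimination:
R2 <- R2 - (2/3)*R1:  [     0   41/3  -34/3     -2 ]
R3 <- R3 - (27/41)*R2:  [      0       0  675/41  136/41 ]
R4 <- R4 - (27/41)*R2:  [      0       0  675/41   13/41 ]
R4 <- R4 - (1)*R3:  [  0   0   0  -3 ]
Upper-triangular form:
[ -9    -7       8      -3 ]
[  0  41/3   -34/3      -2 ]
[  0     0  675/41  136/41 ]
[  0     0       0      -3 ]
det(A) = (-1)^0 * (-9) * (41/3) * (675/41) * (-3) = 6075  (0 row swaps -> sign +1)

det(A) = 6075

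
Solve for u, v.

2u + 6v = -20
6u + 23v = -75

Forward elimination on [A|b]:
R2 <- R2 - (3)*R1:  [   0    5  -15 ]
Row echelon form:
[ 2  6  |  -20 ]
[ 0  5  |  -15 ]
Back-substitution:
v = (-15) / 5 = -3
u = (-20 - (6)*(-3)) / 2 = -1

(-1, -3)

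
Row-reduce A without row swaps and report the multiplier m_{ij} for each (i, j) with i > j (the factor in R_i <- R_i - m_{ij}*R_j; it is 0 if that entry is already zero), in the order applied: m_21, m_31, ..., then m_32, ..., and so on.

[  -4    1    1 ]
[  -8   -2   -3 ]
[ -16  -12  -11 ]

Forward elimination:
R2 <- R2 - (2)*R1:  [  0  -4  -5 ]
R3 <- R3 - (4)*R1:  [   0  -16  -15 ]
R3 <- R3 - (4)*R2:  [ 0  0  5 ]
Multipliers (in order of application): m_{21} = 2, m_{31} = 4, m_{32} = 4

multipliers: 2, 4, 4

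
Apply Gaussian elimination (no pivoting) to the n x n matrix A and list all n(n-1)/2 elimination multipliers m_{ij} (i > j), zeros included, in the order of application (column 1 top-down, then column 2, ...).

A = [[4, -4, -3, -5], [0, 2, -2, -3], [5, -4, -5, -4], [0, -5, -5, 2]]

multipliers: 0, 5/4, 0, 1/2, -5/2, 40

Forward elimination:
R2: entry in column 1 is already 0 -> m_{21} = 0 (no row operation needed)
R3 <- R3 - (5/4)*R1:  [    0     1  -5/4   9/4 ]
R4: entry in column 1 is already 0 -> m_{41} = 0 (no row operation needed)
R3 <- R3 - (1/2)*R2:  [    0     0  -1/4  15/4 ]
R4 <- R4 - (-5/2)*R2:  [     0      0    -10  -11/2 ]
R4 <- R4 - (40)*R3:  [      0       0       0  -311/2 ]
Multipliers (in order of application): m_{21} = 0, m_{31} = 5/4, m_{41} = 0, m_{32} = 1/2, m_{42} = -5/2, m_{43} = 40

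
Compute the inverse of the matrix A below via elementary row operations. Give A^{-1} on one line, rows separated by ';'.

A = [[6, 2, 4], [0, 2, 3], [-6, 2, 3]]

Gauss-Jordan on [A | I]:
R1 <- (1/6)*R1:  [   1  1/3  2/3  |  1/6    0    0 ]
R3 <- R3 - (-6)*R1:  [ 0  4  7  |  1  0  1 ]
R2 <- (1/2)*R2:  [   0    1  3/2  |    0  1/2    0 ]
R1 <- R1 - (1/3)*R2:  [    1     0   1/6  |   1/6  -1/6     0 ]
R3 <- R3 - (4)*R2:  [  0   0   1  |   1  -2   1 ]
R1 <- R1 - (1/6)*R3:  [    1     0     0  |     0   1/6  -1/6 ]
R2 <- R2 - (3/2)*R3:  [    0     1     0  |  -3/2   7/2  -3/2 ]
Right block of [I | A^{-1}] is the inverse:
[    0  1/6  -1/6 ]
[ -3/2  7/2  -3/2 ]
[    1   -2     1 ]

inverse = [0 1/6 -1/6; -3/2 7/2 -3/2; 1 -2 1]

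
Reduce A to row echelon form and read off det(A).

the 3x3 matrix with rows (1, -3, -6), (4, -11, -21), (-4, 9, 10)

det(A) = -5

Forward elimination:
R2 <- R2 - (4)*R1:  [ 0  1  3 ]
R3 <- R3 - (-4)*R1:  [   0   -3  -14 ]
R3 <- R3 - (-3)*R2:  [  0   0  -5 ]
Upper-triangular form:
[ 1  -3  -6 ]
[ 0   1   3 ]
[ 0   0  -5 ]
det(A) = (-1)^0 * (1) * (1) * (-5) = -5  (0 row swaps -> sign +1)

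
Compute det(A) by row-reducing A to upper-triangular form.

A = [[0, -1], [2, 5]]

det(A) = 2

Forward elimination:
R1 <-> R2   (pivot in column 1 was zero)
[ 2   5 ]
[ 0  -1 ]
Upper-triangular form:
[ 2   5 ]
[ 0  -1 ]
det(A) = (-1)^1 * (2) * (-1) = 2  (1 row swap -> sign -1)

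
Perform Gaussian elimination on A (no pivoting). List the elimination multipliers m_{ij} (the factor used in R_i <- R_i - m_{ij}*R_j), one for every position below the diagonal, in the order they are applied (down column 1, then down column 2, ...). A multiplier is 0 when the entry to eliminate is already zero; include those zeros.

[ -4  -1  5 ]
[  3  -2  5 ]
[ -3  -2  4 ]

Forward elimination:
R2 <- R2 - (-3/4)*R1:  [     0  -11/4   35/4 ]
R3 <- R3 - (3/4)*R1:  [    0  -5/4   1/4 ]
R3 <- R3 - (5/11)*R2:  [      0       0  -41/11 ]
Multipliers (in order of application): m_{21} = -3/4, m_{31} = 3/4, m_{32} = 5/11

multipliers: -3/4, 3/4, 5/11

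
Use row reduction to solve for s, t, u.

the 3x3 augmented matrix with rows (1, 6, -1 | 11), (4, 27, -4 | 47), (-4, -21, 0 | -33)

(3, 1, -2)

Forward elimination on [A|b]:
R2 <- R2 - (4)*R1:  [ 0  3  0  3 ]
R3 <- R3 - (-4)*R1:  [  0   3  -4  11 ]
R3 <- R3 - (1)*R2:  [  0   0  -4   8 ]
Row echelon form:
[ 1  6  -1  |  11 ]
[ 0  3   0  |   3 ]
[ 0  0  -4  |   8 ]
Back-substitution:
u = (8) / -4 = -2
t = (3) / 3 = 1
s = (11 - (6)*(1) - (-1)*(-2)) / 1 = 3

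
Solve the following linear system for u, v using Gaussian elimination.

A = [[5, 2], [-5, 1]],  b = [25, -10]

Forward elimination on [A|b]:
R2 <- R2 - (-1)*R1:  [  0   3  15 ]
Row echelon form:
[ 5  2  |  25 ]
[ 0  3  |  15 ]
Back-substitution:
v = (15) / 3 = 5
u = (25 - (2)*(5)) / 5 = 3

(3, 5)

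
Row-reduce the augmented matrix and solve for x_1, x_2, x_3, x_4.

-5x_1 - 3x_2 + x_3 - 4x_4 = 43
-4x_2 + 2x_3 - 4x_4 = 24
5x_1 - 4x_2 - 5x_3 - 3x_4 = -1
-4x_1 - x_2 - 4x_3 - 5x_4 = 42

(-4, -1, 0, -5)

Forward elimination on [A|b]:
R3 <- R3 - (-1)*R1:  [  0  -7  -4  -7  42 ]
R4 <- R4 - (4/5)*R1:  [     0    7/5  -24/5   -9/5   38/5 ]
R3 <- R3 - (7/4)*R2:  [     0      0  -15/2      0      0 ]
R4 <- R4 - (-7/20)*R2:  [      0       0  -41/10   -16/5      16 ]
R4 <- R4 - (41/75)*R3:  [     0      0      0  -16/5     16 ]
Row echelon form:
[ -5  -3      1     -4  |  43 ]
[  0  -4      2     -4  |  24 ]
[  0   0  -15/2      0  |   0 ]
[  0   0      0  -16/5  |  16 ]
Back-substitution:
x_4 = (16) / (-16/5) = -5
x_3 = (0) / (-15/2) = 0
x_2 = (24 - (2)*(0) - (-4)*(-5)) / -4 = -1
x_1 = (43 - (-3)*(-1) - (1)*(0) - (-4)*(-5)) / -5 = -4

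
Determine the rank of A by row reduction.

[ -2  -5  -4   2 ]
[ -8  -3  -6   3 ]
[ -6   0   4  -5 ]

Row reduction:
R2 <- R2 - (4)*R1:  [  0  17  10  -5 ]
R3 <- R3 - (3)*R1:  [   0   15   16  -11 ]
R3 <- R3 - (15/17)*R2:  [       0        0   122/17  -112/17 ]
Row echelon form:
[ -2  -5      -4        2 ]
[  0  17      10       -5 ]
[  0   0  122/17  -112/17 ]
Nonzero rows / pivot columns: 3

rank(A) = 3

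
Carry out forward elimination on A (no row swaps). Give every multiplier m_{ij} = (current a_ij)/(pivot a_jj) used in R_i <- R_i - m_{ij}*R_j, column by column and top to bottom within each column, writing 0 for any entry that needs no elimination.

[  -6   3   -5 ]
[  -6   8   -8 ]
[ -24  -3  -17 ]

Forward elimination:
R2 <- R2 - (1)*R1:  [  0   5  -3 ]
R3 <- R3 - (4)*R1:  [   0  -15    3 ]
R3 <- R3 - (-3)*R2:  [  0   0  -6 ]
Multipliers (in order of application): m_{21} = 1, m_{31} = 4, m_{32} = -3

multipliers: 1, 4, -3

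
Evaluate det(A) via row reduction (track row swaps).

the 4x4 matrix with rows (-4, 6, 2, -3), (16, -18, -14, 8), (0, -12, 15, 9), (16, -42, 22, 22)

det(A) = 432

Forward elimination:
R2 <- R2 - (-4)*R1:  [  0   6  -6  -4 ]
R4 <- R4 - (-4)*R1:  [   0  -18   30   10 ]
R3 <- R3 - (-2)*R2:  [ 0  0  3  1 ]
R4 <- R4 - (-3)*R2:  [  0   0  12  -2 ]
R4 <- R4 - (4)*R3:  [  0   0   0  -6 ]
Upper-triangular form:
[ -4  6   2  -3 ]
[  0  6  -6  -4 ]
[  0  0   3   1 ]
[  0  0   0  -6 ]
det(A) = (-1)^0 * (-4) * (6) * (3) * (-6) = 432  (0 row swaps -> sign +1)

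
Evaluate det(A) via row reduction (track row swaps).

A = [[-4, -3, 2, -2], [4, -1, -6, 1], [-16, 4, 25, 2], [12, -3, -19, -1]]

Forward elimination:
R2 <- R2 - (-1)*R1:  [  0  -4  -4  -1 ]
R3 <- R3 - (4)*R1:  [  0  16  17  10 ]
R4 <- R4 - (-3)*R1:  [   0  -12  -13   -7 ]
R3 <- R3 - (-4)*R2:  [ 0  0  1  6 ]
R4 <- R4 - (3)*R2:  [  0   0  -1  -4 ]
R4 <- R4 - (-1)*R3:  [ 0  0  0  2 ]
Upper-triangular form:
[ -4  -3   2  -2 ]
[  0  -4  -4  -1 ]
[  0   0   1   6 ]
[  0   0   0   2 ]
det(A) = (-1)^0 * (-4) * (-4) * (1) * (2) = 32  (0 row swaps -> sign +1)

det(A) = 32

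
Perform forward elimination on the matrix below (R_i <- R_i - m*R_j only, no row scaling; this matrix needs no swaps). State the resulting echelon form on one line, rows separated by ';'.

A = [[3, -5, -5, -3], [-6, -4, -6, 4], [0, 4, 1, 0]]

REF = [3 -5 -5 -3; 0 -14 -16 -2; 0 0 -25/7 -4/7]

Forward elimination:
R2 <- R2 - (-2)*R1:  [   0  -14  -16   -2 ]
R3 <- R3 - (-2/7)*R2:  [     0      0  -25/7   -4/7 ]
Row echelon form:
[ 3   -5     -5    -3 ]
[ 0  -14    -16    -2 ]
[ 0    0  -25/7  -4/7 ]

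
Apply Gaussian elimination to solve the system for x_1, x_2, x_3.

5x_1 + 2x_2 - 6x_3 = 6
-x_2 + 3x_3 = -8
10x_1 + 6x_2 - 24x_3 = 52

Forward elimination on [A|b]:
R3 <- R3 - (2)*R1:  [   0    2  -12   40 ]
R3 <- R3 - (-2)*R2:  [  0   0  -6  24 ]
Row echelon form:
[ 5   2  -6  |   6 ]
[ 0  -1   3  |  -8 ]
[ 0   0  -6  |  24 ]
Back-substitution:
x_3 = (24) / -6 = -4
x_2 = (-8 - (3)*(-4)) / -1 = -4
x_1 = (6 - (2)*(-4) - (-6)*(-4)) / 5 = -2

(-2, -4, -4)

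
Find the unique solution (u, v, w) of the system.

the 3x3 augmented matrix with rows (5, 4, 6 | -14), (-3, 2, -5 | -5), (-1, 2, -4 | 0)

Forward elimination on [A|b]:
R2 <- R2 - (-3/5)*R1:  [     0   22/5   -7/5  -67/5 ]
R3 <- R3 - (-1/5)*R1:  [     0   14/5  -14/5  -14/5 ]
R3 <- R3 - (7/11)*R2:  [      0       0  -21/11   63/11 ]
Row echelon form:
[ 5     4       6  |    -14 ]
[ 0  22/5    -7/5  |  -67/5 ]
[ 0     0  -21/11  |  63/11 ]
Back-substitution:
w = (63/11) / (-21/11) = -3
v = (-67/5 - (-7/5)*(-3)) / (22/5) = -4
u = (-14 - (4)*(-4) - (6)*(-3)) / 5 = 4

(4, -4, -3)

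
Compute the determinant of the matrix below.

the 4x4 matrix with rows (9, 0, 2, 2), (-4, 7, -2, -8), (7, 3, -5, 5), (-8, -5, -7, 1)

Forward elimination:
R2 <- R2 - (-4/9)*R1:  [     0      7  -10/9  -64/9 ]
R3 <- R3 - (7/9)*R1:  [     0      3  -59/9   31/9 ]
R4 <- R4 - (-8/9)*R1:  [     0     -5  -47/9   25/9 ]
R3 <- R3 - (3/7)*R2:  [       0        0  -383/63   409/63 ]
R4 <- R4 - (-5/7)*R2:  [       0        0  -379/63  -145/63 ]
R4 <- R4 - (379/383)*R3:  [         0          0          0  -3342/383 ]
Upper-triangular form:
[ 9  0        2          2 ]
[ 0  7    -10/9      -64/9 ]
[ 0  0  -383/63     409/63 ]
[ 0  0        0  -3342/383 ]
det(A) = (-1)^0 * (9) * (7) * (-383/63) * (-3342/383) = 3342  (0 row swaps -> sign +1)

det(A) = 3342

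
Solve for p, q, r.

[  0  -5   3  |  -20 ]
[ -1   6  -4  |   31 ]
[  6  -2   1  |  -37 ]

(-5, 1, -5)

Forward elimination on [A|b]:
R1 <-> R2   (pivot in column 1 was zero)
[ -1   6  -4   31 ]
[  0  -5   3  -20 ]
[  6  -2   1  -37 ]
R3 <- R3 - (-6)*R1:  [   0   34  -23  149 ]
R3 <- R3 - (-34/5)*R2:  [     0      0  -13/5     13 ]
Row echelon form:
[ -1   6     -4  |   31 ]
[  0  -5      3  |  -20 ]
[  0   0  -13/5  |   13 ]
Back-substitution:
r = (13) / (-13/5) = -5
q = (-20 - (3)*(-5)) / -5 = 1
p = (31 - (6)*(1) - (-4)*(-5)) / -1 = -5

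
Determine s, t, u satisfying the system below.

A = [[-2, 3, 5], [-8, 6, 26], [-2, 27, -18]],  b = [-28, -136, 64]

Forward elimination on [A|b]:
R2 <- R2 - (4)*R1:  [   0   -6    6  -24 ]
R3 <- R3 - (1)*R1:  [   0   24  -23   92 ]
R3 <- R3 - (-4)*R2:  [  0   0   1  -4 ]
Row echelon form:
[ -2   3  5  |  -28 ]
[  0  -6  6  |  -24 ]
[  0   0  1  |   -4 ]
Back-substitution:
u = (-4) / 1 = -4
t = (-24 - (6)*(-4)) / -6 = 0
s = (-28 - (3)*(0) - (5)*(-4)) / -2 = 4

(4, 0, -4)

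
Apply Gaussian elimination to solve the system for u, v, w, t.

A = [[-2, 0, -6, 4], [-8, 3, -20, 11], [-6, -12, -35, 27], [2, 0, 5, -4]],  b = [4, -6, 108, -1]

Forward elimination on [A|b]:
R2 <- R2 - (4)*R1:  [   0    3    4   -5  -22 ]
R3 <- R3 - (3)*R1:  [   0  -12  -17   15   96 ]
R4 <- R4 - (-1)*R1:  [  0   0  -1   0   3 ]
R3 <- R3 - (-4)*R2:  [  0   0  -1  -5   8 ]
R4 <- R4 - (1)*R3:  [  0   0   0   5  -5 ]
Row echelon form:
[ -2  0  -6   4  |    4 ]
[  0  3   4  -5  |  -22 ]
[  0  0  -1  -5  |    8 ]
[  0  0   0   5  |   -5 ]
Back-substitution:
t = (-5) / 5 = -1
w = (8 - (-5)*(-1)) / -1 = -3
v = (-22 - (4)*(-3) - (-5)*(-1)) / 3 = -5
u = (4 - (-6)*(-3) - (4)*(-1)) / -2 = 5

(5, -5, -3, -1)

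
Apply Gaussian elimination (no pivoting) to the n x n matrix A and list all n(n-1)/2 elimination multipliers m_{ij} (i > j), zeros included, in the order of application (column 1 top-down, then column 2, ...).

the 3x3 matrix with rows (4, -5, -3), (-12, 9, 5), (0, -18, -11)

multipliers: -3, 0, 3

Forward elimination:
R2 <- R2 - (-3)*R1:  [  0  -6  -4 ]
R3: entry in column 1 is already 0 -> m_{31} = 0 (no row operation needed)
R3 <- R3 - (3)*R2:  [ 0  0  1 ]
Multipliers (in order of application): m_{21} = -3, m_{31} = 0, m_{32} = 3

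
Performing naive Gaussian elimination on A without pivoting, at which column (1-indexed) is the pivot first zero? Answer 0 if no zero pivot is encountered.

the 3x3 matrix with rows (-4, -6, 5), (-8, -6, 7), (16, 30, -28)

first zero-pivot column = 0

Naive forward elimination:
R2 <- R2 - (2)*R1:  [  0   6  -3 ]
R3 <- R3 - (-4)*R1:  [  0   6  -8 ]
R3 <- R3 - (1)*R2:  [  0   0  -5 ]
All pivots nonzero; naive elimination completes without hitting a zero pivot.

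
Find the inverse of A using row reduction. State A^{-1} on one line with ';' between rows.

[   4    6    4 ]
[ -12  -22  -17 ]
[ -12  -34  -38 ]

Gauss-Jordan on [A | I]:
R1 <- (1/4)*R1:  [   1  3/2    1  |  1/4    0    0 ]
R2 <- R2 - (-12)*R1:  [  0  -4  -5  |   3   1   0 ]
R3 <- R3 - (-12)*R1:  [   0  -16  -26  |    3    0    1 ]
R2 <- (1/-4)*R2:  [    0     1   5/4  |  -3/4  -1/4     0 ]
R1 <- R1 - (3/2)*R2:  [    1     0  -7/8  |  11/8   3/8     0 ]
R3 <- R3 - (-16)*R2:  [  0   0  -6  |  -9  -4   1 ]
R3 <- (1/-6)*R3:  [    0     0     1  |   3/2   2/3  -1/6 ]
R1 <- R1 - (-7/8)*R3:  [     1      0      0  |  43/16  23/24  -7/48 ]
R2 <- R2 - (5/4)*R3:  [      0       1       0  |   -21/8  -13/12    5/24 ]
Right block of [I | A^{-1}] is the inverse:
[ 43/16   23/24  -7/48 ]
[ -21/8  -13/12   5/24 ]
[   3/2     2/3   -1/6 ]

inverse = [43/16 23/24 -7/48; -21/8 -13/12 5/24; 3/2 2/3 -1/6]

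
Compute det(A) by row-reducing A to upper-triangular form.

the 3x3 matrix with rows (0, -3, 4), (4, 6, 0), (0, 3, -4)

det(A) = 0

Forward elimination:
R1 <-> R2   (pivot in column 1 was zero)
[ 4   6   0 ]
[ 0  -3   4 ]
[ 0   3  -4 ]
R3 <- R3 - (-1)*R2:  [ 0  0  0 ]
Upper-triangular form:
[ 4   6  0 ]
[ 0  -3  4 ]
[ 0   0  0 ]
det(A) = (-1)^1 * (4) * (-3) * (0) = 0  (1 row swap -> sign -1)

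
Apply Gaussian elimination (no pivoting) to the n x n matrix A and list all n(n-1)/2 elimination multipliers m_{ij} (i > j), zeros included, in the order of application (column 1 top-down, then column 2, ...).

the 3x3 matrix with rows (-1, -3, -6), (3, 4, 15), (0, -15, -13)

Forward elimination:
R2 <- R2 - (-3)*R1:  [  0  -5  -3 ]
R3: entry in column 1 is already 0 -> m_{31} = 0 (no row operation needed)
R3 <- R3 - (3)*R2:  [  0   0  -4 ]
Multipliers (in order of application): m_{21} = -3, m_{31} = 0, m_{32} = 3

multipliers: -3, 0, 3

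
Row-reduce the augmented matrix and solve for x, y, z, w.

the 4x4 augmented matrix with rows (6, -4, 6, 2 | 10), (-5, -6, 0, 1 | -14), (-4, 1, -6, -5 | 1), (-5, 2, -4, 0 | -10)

(4, -1, -3, 0)

Forward elimination on [A|b]:
R2 <- R2 - (-5/6)*R1:  [     0  -28/3      5    8/3  -17/3 ]
R3 <- R3 - (-2/3)*R1:  [     0   -5/3     -2  -11/3   23/3 ]
R4 <- R4 - (-5/6)*R1:  [    0  -4/3     1   5/3  -5/3 ]
R3 <- R3 - (5/28)*R2:  [      0       0  -81/28   -29/7  243/28 ]
R4 <- R4 - (1/7)*R2:  [    0     0   2/7   9/7  -6/7 ]
R4 <- R4 - (-8/81)*R3:  [     0      0      0  71/81      0 ]
Row echelon form:
[ 6     -4       6      2  |      10 ]
[ 0  -28/3       5    8/3  |   -17/3 ]
[ 0      0  -81/28  -29/7  |  243/28 ]
[ 0      0       0  71/81  |       0 ]
Back-substitution:
w = (0) / (71/81) = 0
z = (243/28 - (-29/7)*(0)) / (-81/28) = -3
y = (-17/3 - (5)*(-3) - (8/3)*(0)) / (-28/3) = -1
x = (10 - (-4)*(-1) - (6)*(-3) - (2)*(0)) / 6 = 4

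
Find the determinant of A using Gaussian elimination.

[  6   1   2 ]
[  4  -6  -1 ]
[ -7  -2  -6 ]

det(A) = 135

Forward elimination:
R2 <- R2 - (2/3)*R1:  [     0  -20/3   -7/3 ]
R3 <- R3 - (-7/6)*R1:  [     0   -5/6  -11/3 ]
R3 <- R3 - (1/8)*R2:  [     0      0  -27/8 ]
Upper-triangular form:
[ 6      1      2 ]
[ 0  -20/3   -7/3 ]
[ 0      0  -27/8 ]
det(A) = (-1)^0 * (6) * (-20/3) * (-27/8) = 135  (0 row swaps -> sign +1)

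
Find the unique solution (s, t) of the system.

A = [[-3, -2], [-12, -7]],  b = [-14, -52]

Forward elimination on [A|b]:
R2 <- R2 - (4)*R1:  [ 0  1  4 ]
Row echelon form:
[ -3  -2  |  -14 ]
[  0   1  |    4 ]
Back-substitution:
t = (4) / 1 = 4
s = (-14 - (-2)*(4)) / -3 = 2

(2, 4)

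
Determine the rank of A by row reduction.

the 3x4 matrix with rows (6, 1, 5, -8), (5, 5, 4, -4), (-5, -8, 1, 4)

Row reduction:
R2 <- R2 - (5/6)*R1:  [    0  25/6  -1/6   8/3 ]
R3 <- R3 - (-5/6)*R1:  [     0  -43/6   31/6   -8/3 ]
R3 <- R3 - (-43/25)*R2:  [      0       0  122/25   48/25 ]
Row echelon form:
[ 6     1       5     -8 ]
[ 0  25/6    -1/6    8/3 ]
[ 0     0  122/25  48/25 ]
Nonzero rows / pivot columns: 3

rank(A) = 3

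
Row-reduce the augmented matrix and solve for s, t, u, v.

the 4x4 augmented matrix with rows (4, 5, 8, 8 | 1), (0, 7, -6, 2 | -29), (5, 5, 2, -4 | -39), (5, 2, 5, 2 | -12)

(-4, -3, 2, 2)

Forward elimination on [A|b]:
R3 <- R3 - (5/4)*R1:  [      0    -5/4      -8     -14  -161/4 ]
R4 <- R4 - (5/4)*R1:  [     0  -17/4     -5     -8  -53/4 ]
R3 <- R3 - (-5/28)*R2:  [       0        0  -127/14  -191/14   -318/7 ]
R4 <- R4 - (-17/28)*R2:  [       0        0  -121/14   -95/14   -216/7 ]
R4 <- R4 - (121/127)*R3:  [        0         0         0   789/127  1578/127 ]
Row echelon form:
[ 4  5        8        8  |         1 ]
[ 0  7       -6        2  |       -29 ]
[ 0  0  -127/14  -191/14  |    -318/7 ]
[ 0  0        0  789/127  |  1578/127 ]
Back-substitution:
v = (1578/127) / (789/127) = 2
u = (-318/7 - (-191/14)*(2)) / (-127/14) = 2
t = (-29 - (-6)*(2) - (2)*(2)) / 7 = -3
s = (1 - (5)*(-3) - (8)*(2) - (8)*(2)) / 4 = -4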